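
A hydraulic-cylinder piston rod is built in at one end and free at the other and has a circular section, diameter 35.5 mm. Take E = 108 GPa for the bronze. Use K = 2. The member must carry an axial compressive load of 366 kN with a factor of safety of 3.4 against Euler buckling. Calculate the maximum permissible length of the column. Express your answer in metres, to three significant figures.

L_max ≈ 0.129 m

I = πd⁴/64 = π×35.5⁴/64 = 7.796×10^4 mm⁴
I = 7.796×10^-8 m⁴
Required critical load P_cr = n·P = 3.4 × 366 = 1244 kN = 1.244×10^6 N
From P_cr = π²EI/(K·L)²:  L = (1/K)·√(π²EI/P_cr) = (1/2)·√(π²×1.08×10^11×7.796×10^-8/1.244×10^6)
L = 0.129 m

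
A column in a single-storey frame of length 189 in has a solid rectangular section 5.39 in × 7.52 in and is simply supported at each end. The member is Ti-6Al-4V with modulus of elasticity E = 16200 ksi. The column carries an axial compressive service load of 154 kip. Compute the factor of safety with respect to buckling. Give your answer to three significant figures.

Buckling occurs about the weak axis: I_min = h·b³/12 with b = 5.39 in (the shorter side).
I_min = 7.52×5.39³/12 = 98.13 in⁴
Effective length L_e = K·L = 1 × 189 = 189.0 in
P_cr = π²EI / L_e² = π² × 16200×10³ × 98.13 / 189.0² = 4.392×10^5 lb
Factor of safety n = P_cr / P = 439.23 / 154 = 2.85

n ≈ 2.85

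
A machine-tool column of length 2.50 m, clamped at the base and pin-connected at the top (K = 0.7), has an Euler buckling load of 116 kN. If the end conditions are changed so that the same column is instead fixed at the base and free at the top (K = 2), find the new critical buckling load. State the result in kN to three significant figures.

P_cr ≈ 14.2 kN

P_cr ∝ 1/K², so P_cr,new = P_cr,old × (K_old/K_new)² = 116 × (0.7/2)²
= 116 × 0.1225 = 14.2 kN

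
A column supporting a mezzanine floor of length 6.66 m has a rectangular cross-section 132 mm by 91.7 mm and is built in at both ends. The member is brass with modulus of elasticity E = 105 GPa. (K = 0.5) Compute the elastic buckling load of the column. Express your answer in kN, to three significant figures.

Buckling occurs about the weak axis: I_min = h·b³/12 with b = 91.7 mm (the shorter side).
I_min = 132×91.7³/12 = 8.482×10^6 mm⁴
I = 8.482×10^6 mm⁴ = 8.482×10^-6 m⁴
Effective length L_e = K·L = 0.5 × 6.66 = 3.330 m
P_cr = π²EI / L_e² = π² × 105×10⁹ × 8.482×10^-6 / 3.330² = 7.927×10^5 N

P_cr ≈ 793 kN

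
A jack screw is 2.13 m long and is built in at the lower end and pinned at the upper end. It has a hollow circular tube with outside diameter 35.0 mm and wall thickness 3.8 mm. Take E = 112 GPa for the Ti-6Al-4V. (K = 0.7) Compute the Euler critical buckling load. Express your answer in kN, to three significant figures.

P_cr ≈ 22.9 kN

Inner diameter d_i = 35.0 − 2×3.8 = 27.40 mm
I = π(d_o⁴ − d_i⁴)/64 = π(35.0⁴ − 27.40⁴)/64 = 4.599×10^4 mm⁴
I = 4.599×10^4 mm⁴ = 4.599×10^-8 m⁴
Effective length L_e = K·L = 0.7 × 2.13 = 1.491 m
P_cr = π²EI / L_e² = π² × 112×10⁹ × 4.599×10^-8 / 1.491² = 2.287×10^4 N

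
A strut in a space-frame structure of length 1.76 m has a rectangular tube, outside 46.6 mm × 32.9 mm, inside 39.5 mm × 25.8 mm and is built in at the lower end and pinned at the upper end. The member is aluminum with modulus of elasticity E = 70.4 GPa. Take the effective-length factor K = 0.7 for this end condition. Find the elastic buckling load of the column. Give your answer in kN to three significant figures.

Weak-axis I_min = (h_o·b_o³ − h_i·b_i³)/12 with b_o = 32.9, b_i = 25.80 mm (shorter outer/inner sides).
I_min = (46.6×32.9³ − 39.50×25.80³)/12 = 8.176×10^4 mm⁴
I = 8.176×10^4 mm⁴ = 8.176×10^-8 m⁴
Effective length L_e = K·L = 0.7 × 1.76 = 1.232 m
P_cr = π²EI / L_e² = π² × 70.4×10⁹ × 8.176×10^-8 / 1.232² = 3.743×10^4 N

P_cr ≈ 37.4 kN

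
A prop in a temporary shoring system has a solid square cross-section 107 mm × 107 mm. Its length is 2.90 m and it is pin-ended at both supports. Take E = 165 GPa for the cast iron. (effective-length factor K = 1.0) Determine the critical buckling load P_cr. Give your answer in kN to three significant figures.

P_cr ≈ 2120 kN

I = a⁴/12 = 107⁴/12 = 1.092×10^7 mm⁴
I = 1.092×10^7 mm⁴ = 1.092×10^-5 m⁴
Effective length L_e = K·L = 1 × 2.90 = 2.900 m
P_cr = π²EI / L_e² = π² × 165×10⁹ × 1.092×10^-5 / 2.900² = 2.115×10^6 N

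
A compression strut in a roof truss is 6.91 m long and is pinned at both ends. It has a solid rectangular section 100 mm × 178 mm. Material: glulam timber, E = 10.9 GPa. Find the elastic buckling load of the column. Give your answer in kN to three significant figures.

Buckling occurs about the weak axis: I_min = h·b³/12 with b = 100 mm (the shorter side).
I_min = 178×100³/12 = 1.483×10^7 mm⁴
I = 1.483×10^7 mm⁴ = 1.483×10^-5 m⁴
Effective length L_e = K·L = 1 × 6.91 = 6.910 m
P_cr = π²EI / L_e² = π² × 10.9×10⁹ × 1.483×10^-5 / 6.910² = 3.342×10^4 N

P_cr ≈ 33.4 kN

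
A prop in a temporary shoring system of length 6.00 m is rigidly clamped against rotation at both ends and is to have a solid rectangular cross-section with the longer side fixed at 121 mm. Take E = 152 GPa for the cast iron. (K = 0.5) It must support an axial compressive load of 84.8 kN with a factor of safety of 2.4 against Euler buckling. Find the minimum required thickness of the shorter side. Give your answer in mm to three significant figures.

Required P_cr = n·P = 2.4 × 84.8 = 203.5 kN
L_e = K·L = 0.5 × 6.00 = 3.000 m
Required I = P_cr·L_e²/(π²E) = 2.035×10^5 × 3.000² / (π² × 1.52×10^11) = 1.221×10^-6 m⁴
I_req = 1.221×10^6 mm⁴
Rectangle, weak axis: I_min = h·b³/12 with h = 121 mm fixed  ⇒  b = (12I/h)^(1/3) = 49.5 mm

b ≈ 49.5 mm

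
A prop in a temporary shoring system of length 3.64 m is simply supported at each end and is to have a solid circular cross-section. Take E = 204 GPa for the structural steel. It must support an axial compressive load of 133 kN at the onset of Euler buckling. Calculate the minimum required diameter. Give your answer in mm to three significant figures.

d ≈ 65.0 mm

L_e = K·L = 1 × 3.64 = 3.640 m
Required I = P_cr·L_e²/(π²E) = 1.330×10^5 × 3.640² / (π² × 2.04×10^11) = 8.752×10^-7 m⁴
I_req = 8.752×10^5 mm⁴
Solid circle: I = πd⁴/64  ⇒  d = (64I/π)^(1/4) = (64×8.752×10^5/π)^(1/4) = 65.0 mm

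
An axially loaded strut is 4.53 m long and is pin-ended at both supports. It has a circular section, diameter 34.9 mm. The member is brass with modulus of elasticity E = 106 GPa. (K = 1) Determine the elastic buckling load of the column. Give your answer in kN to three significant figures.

P_cr ≈ 3.71 kN

I = πd⁴/64 = π×34.9⁴/64 = 7.282×10^4 mm⁴
I = 7.282×10^4 mm⁴ = 7.282×10^-8 m⁴
Effective length L_e = K·L = 1 × 4.53 = 4.530 m
P_cr = π²EI / L_e² = π² × 106×10⁹ × 7.282×10^-8 / 4.530² = 3.713×10^3 N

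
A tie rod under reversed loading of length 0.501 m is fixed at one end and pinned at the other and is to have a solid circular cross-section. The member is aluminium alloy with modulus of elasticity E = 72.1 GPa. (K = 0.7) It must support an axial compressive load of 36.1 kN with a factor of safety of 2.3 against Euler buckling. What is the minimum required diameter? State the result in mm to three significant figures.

Required P_cr = n·P = 2.3 × 36.1 = 83.03 kN
L_e = K·L = 0.7 × 0.501 = 0.3507 m
Required I = P_cr·L_e²/(π²E) = 8.303×10^4 × 0.3507² / (π² × 7.21×10^10) = 1.435×10^-8 m⁴
I_req = 1.435×10^4 mm⁴
Solid circle: I = πd⁴/64  ⇒  d = (64I/π)^(1/4) = (64×1.435×10^4/π)^(1/4) = 23.3 mm

d ≈ 23.3 mm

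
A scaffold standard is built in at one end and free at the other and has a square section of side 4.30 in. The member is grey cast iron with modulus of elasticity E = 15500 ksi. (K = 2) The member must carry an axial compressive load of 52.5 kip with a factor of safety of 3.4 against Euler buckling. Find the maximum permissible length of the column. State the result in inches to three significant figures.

L_max ≈ 78.1 in

I = a⁴/12 = 4.30⁴/12 = 28.49 in⁴
Required critical load P_cr = n·P = 3.4 × 52.5 = 178.5 kip = 1.785×10^5 lb
From P_cr = π²EI/(K·L)²:  L = (1/K)·√(π²EI/P_cr) = (1/2)·√(π²×1.55×10^7×28.49/1.785×10^5)
L = 78.1 in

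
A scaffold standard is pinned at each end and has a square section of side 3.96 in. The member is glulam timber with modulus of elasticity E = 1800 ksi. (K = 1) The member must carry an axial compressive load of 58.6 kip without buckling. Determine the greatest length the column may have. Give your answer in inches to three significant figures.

L_max ≈ 78.8 in

I = a⁴/12 = 3.96⁴/12 = 20.49 in⁴
At the buckling limit P_cr = P = 5.860×10^4 lb
From P_cr = π²EI/(K·L)²:  L = (1/K)·√(π²EI/P_cr) = (1/1)·√(π²×1.80×10^6×20.49/5.860×10^4)
L = 78.8 in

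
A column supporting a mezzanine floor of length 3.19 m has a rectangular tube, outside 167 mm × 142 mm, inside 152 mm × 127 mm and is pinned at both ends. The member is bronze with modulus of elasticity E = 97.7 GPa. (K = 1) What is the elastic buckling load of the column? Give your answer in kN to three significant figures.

P_cr ≈ 1320 kN

Weak-axis I_min = (h_o·b_o³ − h_i·b_i³)/12 with b_o = 142, b_i = 127.0 mm (shorter outer/inner sides).
I_min = (167×142³ − 152.0×127.0³)/12 = 1.390×10^7 mm⁴
I = 1.390×10^7 mm⁴ = 1.390×10^-5 m⁴
Effective length L_e = K·L = 1 × 3.19 = 3.190 m
P_cr = π²EI / L_e² = π² × 97.7×10⁹ × 1.390×10^-5 / 3.190² = 1.317×10^6 N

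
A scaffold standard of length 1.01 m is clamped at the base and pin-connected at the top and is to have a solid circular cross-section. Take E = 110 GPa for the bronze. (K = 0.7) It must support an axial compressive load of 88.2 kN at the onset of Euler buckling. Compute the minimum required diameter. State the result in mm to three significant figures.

L_e = K·L = 0.7 × 1.01 = 0.7070 m
Required I = P_cr·L_e²/(π²E) = 8.820×10^4 × 0.7070² / (π² × 1.10×10^11) = 4.061×10^-8 m⁴
I_req = 4.061×10^4 mm⁴
Solid circle: I = πd⁴/64  ⇒  d = (64I/π)^(1/4) = (64×4.061×10^4/π)^(1/4) = 30.2 mm

d ≈ 30.2 mm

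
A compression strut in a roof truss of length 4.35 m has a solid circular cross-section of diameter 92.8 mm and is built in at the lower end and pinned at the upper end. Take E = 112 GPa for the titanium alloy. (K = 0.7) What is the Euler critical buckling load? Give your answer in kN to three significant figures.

I = πd⁴/64 = π×92.8⁴/64 = 3.641×10^6 mm⁴
I = 3.641×10^6 mm⁴ = 3.641×10^-6 m⁴
Effective length L_e = K·L = 0.7 × 4.35 = 3.045 m
P_cr = π²EI / L_e² = π² × 112×10⁹ × 3.641×10^-6 / 3.045² = 4.340×10^5 N

P_cr ≈ 434 kN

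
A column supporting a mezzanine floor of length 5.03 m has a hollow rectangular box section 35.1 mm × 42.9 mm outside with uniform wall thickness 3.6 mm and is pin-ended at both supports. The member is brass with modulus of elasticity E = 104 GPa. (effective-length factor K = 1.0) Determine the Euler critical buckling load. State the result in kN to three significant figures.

Inner dimensions: h_i = 42.9 − 2×3.6 = 35.70 mm, b_i = 35.1 − 2×3.6 = 27.90 mm
Weak-axis I_min = (h_o·b_o³ − h_i·b_i³)/12 with b_o = 35.1, b_i = 27.90 mm (shorter outer/inner sides).
I_min = (42.9×35.1³ − 35.70×27.90³)/12 = 8.999×10^4 mm⁴
I = 8.999×10^4 mm⁴ = 8.999×10^-8 m⁴
Effective length L_e = K·L = 1 × 5.03 = 5.030 m
P_cr = π²EI / L_e² = π² × 104×10⁹ × 8.999×10^-8 / 5.030² = 3.651×10^3 N

P_cr ≈ 3.65 kN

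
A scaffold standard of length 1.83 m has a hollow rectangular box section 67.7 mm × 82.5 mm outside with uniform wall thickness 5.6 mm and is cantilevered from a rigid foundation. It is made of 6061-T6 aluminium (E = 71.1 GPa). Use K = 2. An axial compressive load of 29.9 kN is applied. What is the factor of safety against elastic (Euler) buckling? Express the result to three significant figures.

Inner dimensions: h_i = 82.5 − 2×5.6 = 71.30 mm, b_i = 67.7 − 2×5.6 = 56.50 mm
Weak-axis I_min = (h_o·b_o³ − h_i·b_i³)/12 with b_o = 67.7, b_i = 56.50 mm (shorter outer/inner sides).
I_min = (82.5×67.7³ − 71.30×56.50³)/12 = 1.062×10^6 mm⁴
I = 1.062×10^6 mm⁴ = 1.062×10^-6 m⁴
Effective length L_e = K·L = 2 × 1.83 = 3.660 m
P_cr = π²EI / L_e² = π² × 71.1×10⁹ × 1.062×10^-6 / 3.660² = 5.561×10^4 N
Factor of safety n = P_cr / P = 55.611 / 29.9 = 1.86

n ≈ 1.86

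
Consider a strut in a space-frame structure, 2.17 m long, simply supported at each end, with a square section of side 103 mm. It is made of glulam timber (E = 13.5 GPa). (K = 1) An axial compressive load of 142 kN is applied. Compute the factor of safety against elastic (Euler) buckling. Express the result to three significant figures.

n ≈ 1.87

I = a⁴/12 = 103⁴/12 = 9.379×10^6 mm⁴
I = 9.379×10^6 mm⁴ = 9.379×10^-6 m⁴
Effective length L_e = K·L = 1 × 2.17 = 2.170 m
P_cr = π²EI / L_e² = π² × 13.5×10⁹ × 9.379×10^-6 / 2.170² = 2.654×10^5 N
Factor of safety n = P_cr / P = 265.39 / 142 = 1.87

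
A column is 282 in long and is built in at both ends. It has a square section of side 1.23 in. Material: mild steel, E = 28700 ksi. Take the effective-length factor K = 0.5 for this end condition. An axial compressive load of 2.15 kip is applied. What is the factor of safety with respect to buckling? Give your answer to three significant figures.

n ≈ 1.26

I = a⁴/12 = 1.23⁴/12 = 0.1907 in⁴
Effective length L_e = K·L = 0.5 × 282 = 141.0 in
P_cr = π²EI / L_e² = π² × 28700×10³ × 0.1907 / 141.0² = 2.718×10^3 lb
Factor of safety n = P_cr / P = 2.7176 / 2.15 = 1.26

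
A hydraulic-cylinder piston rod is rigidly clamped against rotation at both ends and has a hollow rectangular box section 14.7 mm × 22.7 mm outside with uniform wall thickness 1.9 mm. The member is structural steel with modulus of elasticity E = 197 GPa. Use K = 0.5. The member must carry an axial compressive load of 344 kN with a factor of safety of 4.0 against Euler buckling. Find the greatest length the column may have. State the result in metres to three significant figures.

Inner dimensions: h_i = 22.7 − 2×1.9 = 18.90 mm, b_i = 14.7 − 2×1.9 = 10.90 mm
Weak-axis I_min = (h_o·b_o³ − h_i·b_i³)/12 with b_o = 14.7, b_i = 10.90 mm (shorter outer/inner sides).
I_min = (22.7×14.7³ − 18.90×10.90³)/12 = 3.969×10^3 mm⁴
I = 3.969×10^-9 m⁴
Required critical load P_cr = n·P = 4.0 × 344 = 1376 kN = 1.376×10^6 N
From P_cr = π²EI/(K·L)²:  L = (1/K)·√(π²EI/P_cr) = (1/0.5)·√(π²×1.97×10^11×3.969×10^-9/1.376×10^6)
L = 0.150 m

L_max ≈ 0.150 m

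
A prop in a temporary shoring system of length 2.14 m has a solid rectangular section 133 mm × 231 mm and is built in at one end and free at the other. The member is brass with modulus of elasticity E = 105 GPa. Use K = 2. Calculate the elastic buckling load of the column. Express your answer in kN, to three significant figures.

P_cr ≈ 2560 kN

Buckling occurs about the weak axis: I_min = h·b³/12 with b = 133 mm (the shorter side).
I_min = 231×133³/12 = 4.529×10^7 mm⁴
I = 4.529×10^7 mm⁴ = 4.529×10^-5 m⁴
Effective length L_e = K·L = 2 × 2.14 = 4.280 m
P_cr = π²EI / L_e² = π² × 105×10⁹ × 4.529×10^-5 / 4.280² = 2.562×10^6 N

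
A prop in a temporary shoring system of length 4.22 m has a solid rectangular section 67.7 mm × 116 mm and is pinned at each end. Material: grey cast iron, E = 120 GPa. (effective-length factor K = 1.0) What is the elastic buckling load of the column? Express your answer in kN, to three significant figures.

P_cr ≈ 199 kN

Buckling occurs about the weak axis: I_min = h·b³/12 with b = 67.7 mm (the shorter side).
I_min = 116×67.7³/12 = 2.999×10^6 mm⁴
I = 2.999×10^6 mm⁴ = 2.999×10^-6 m⁴
Effective length L_e = K·L = 1 × 4.22 = 4.220 m
P_cr = π²EI / L_e² = π² × 120×10⁹ × 2.999×10^-6 / 4.220² = 1.995×10^5 N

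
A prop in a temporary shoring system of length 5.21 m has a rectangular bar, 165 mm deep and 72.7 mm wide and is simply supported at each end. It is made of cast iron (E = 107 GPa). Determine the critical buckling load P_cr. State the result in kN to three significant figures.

Buckling occurs about the weak axis: I_min = h·b³/12 with b = 72.7 mm (the shorter side).
I_min = 165×72.7³/12 = 5.283×10^6 mm⁴
I = 5.283×10^6 mm⁴ = 5.283×10^-6 m⁴
Effective length L_e = K·L = 1 × 5.21 = 5.210 m
P_cr = π²EI / L_e² = π² × 107×10⁹ × 5.283×10^-6 / 5.210² = 2.055×10^5 N

P_cr ≈ 206 kN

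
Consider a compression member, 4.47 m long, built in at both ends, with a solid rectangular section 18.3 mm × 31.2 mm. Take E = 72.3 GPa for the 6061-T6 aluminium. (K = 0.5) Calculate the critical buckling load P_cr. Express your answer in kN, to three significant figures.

Buckling occurs about the weak axis: I_min = h·b³/12 with b = 18.3 mm (the shorter side).
I_min = 31.2×18.3³/12 = 1.593×10^4 mm⁴
I = 1.593×10^4 mm⁴ = 1.593×10^-8 m⁴
Effective length L_e = K·L = 0.5 × 4.47 = 2.235 m
P_cr = π²EI / L_e² = π² × 72.3×10⁹ × 1.593×10^-8 / 2.235² = 2.276×10^3 N

P_cr ≈ 2.28 kN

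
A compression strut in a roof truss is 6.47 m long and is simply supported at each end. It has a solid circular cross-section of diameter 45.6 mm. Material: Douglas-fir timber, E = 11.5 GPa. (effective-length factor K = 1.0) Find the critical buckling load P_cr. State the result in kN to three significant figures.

I = πd⁴/64 = π×45.6⁴/64 = 2.122×10^5 mm⁴
I = 2.122×10^5 mm⁴ = 2.122×10^-7 m⁴
Effective length L_e = K·L = 1 × 6.47 = 6.470 m
P_cr = π²EI / L_e² = π² × 11.5×10⁹ × 2.122×10^-7 / 6.470² = 575.5 N

P_cr ≈ 0.575 kN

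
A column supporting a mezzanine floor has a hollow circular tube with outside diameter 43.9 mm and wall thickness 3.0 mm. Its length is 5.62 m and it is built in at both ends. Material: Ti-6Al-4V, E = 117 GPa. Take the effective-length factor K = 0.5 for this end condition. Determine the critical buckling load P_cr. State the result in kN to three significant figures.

P_cr ≈ 11.9 kN

Inner diameter d_i = 43.9 − 2×3.0 = 37.90 mm
I = π(d_o⁴ − d_i⁴)/64 = π(43.9⁴ − 37.90⁴)/64 = 8.104×10^4 mm⁴
I = 8.104×10^4 mm⁴ = 8.104×10^-8 m⁴
Effective length L_e = K·L = 0.5 × 5.62 = 2.810 m
P_cr = π²EI / L_e² = π² × 117×10⁹ × 8.104×10^-8 / 2.810² = 1.185×10^4 N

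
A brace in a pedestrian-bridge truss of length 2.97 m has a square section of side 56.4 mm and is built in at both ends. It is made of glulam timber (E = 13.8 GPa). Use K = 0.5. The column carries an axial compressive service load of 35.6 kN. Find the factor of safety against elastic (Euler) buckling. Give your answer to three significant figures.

I = a⁴/12 = 56.4⁴/12 = 8.432×10^5 mm⁴
I = 8.432×10^5 mm⁴ = 8.432×10^-7 m⁴
Effective length L_e = K·L = 0.5 × 2.97 = 1.485 m
P_cr = π²EI / L_e² = π² × 13.8×10⁹ × 8.432×10^-7 / 1.485² = 5.208×10^4 N
Factor of safety n = P_cr / P = 52.079 / 35.6 = 1.46

n ≈ 1.46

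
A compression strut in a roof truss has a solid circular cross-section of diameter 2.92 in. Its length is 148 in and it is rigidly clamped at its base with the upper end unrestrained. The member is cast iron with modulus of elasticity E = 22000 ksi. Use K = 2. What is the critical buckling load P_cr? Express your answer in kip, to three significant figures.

I = πd⁴/64 = π×2.92⁴/64 = 3.569 in⁴
Effective length L_e = K·L = 2 × 148 = 296.0 in
P_cr = π²EI / L_e² = π² × 22000×10³ × 3.569 / 296.0² = 8.844×10^3 lb

P_cr ≈ 8.84 kip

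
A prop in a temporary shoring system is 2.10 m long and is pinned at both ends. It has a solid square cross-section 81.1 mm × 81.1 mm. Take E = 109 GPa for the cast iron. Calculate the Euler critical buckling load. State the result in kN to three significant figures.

P_cr ≈ 879 kN

I = a⁴/12 = 81.1⁴/12 = 3.605×10^6 mm⁴
I = 3.605×10^6 mm⁴ = 3.605×10^-6 m⁴
Effective length L_e = K·L = 1 × 2.10 = 2.100 m
P_cr = π²EI / L_e² = π² × 109×10⁹ × 3.605×10^-6 / 2.100² = 8.794×10^5 N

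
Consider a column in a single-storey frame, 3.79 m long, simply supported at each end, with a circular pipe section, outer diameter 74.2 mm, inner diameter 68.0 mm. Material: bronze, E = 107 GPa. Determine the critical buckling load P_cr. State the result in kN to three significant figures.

d_o = 74.2 mm, d_i = 68.0 mm
I = π(d_o⁴ − d_i⁴)/64 = π(74.2⁴ − 68.00⁴)/64 = 4.384×10^5 mm⁴
I = 4.384×10^5 mm⁴ = 4.384×10^-7 m⁴
Effective length L_e = K·L = 1 × 3.79 = 3.790 m
P_cr = π²EI / L_e² = π² × 107×10⁹ × 4.384×10^-7 / 3.790² = 3.223×10^4 N

P_cr ≈ 32.2 kN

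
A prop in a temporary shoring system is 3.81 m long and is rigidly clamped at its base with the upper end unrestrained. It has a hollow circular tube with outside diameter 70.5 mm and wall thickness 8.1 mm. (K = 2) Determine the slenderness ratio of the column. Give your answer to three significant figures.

Inner diameter d_i = 70.5 − 2×8.1 = 54.30 mm
I = π(d_o⁴ − d_i⁴)/64 = π(70.5⁴ − 54.30⁴)/64 = 7.859×10^5 mm⁴
A = 1.588×10^3 mm²;  r_min = √(I/A) = √(7.859×10^5/1.588×10^3) = 22.25 mm
L_e = K·L = 2 × 3.81 m = 7.620 m = 7620.0 mm
λ = L_e / r_min = 7620.0 / 22.25 = 343

λ ≈ 343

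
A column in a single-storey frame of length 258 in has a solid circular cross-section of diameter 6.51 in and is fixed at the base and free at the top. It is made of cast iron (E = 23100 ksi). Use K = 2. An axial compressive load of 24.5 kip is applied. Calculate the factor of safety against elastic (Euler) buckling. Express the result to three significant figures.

n ≈ 3.08

I = πd⁴/64 = π×6.51⁴/64 = 88.16 in⁴
Effective length L_e = K·L = 2 × 258 = 516.0 in
P_cr = π²EI / L_e² = π² × 23100×10³ × 88.16 / 516.0² = 7.549×10^4 lb
Factor of safety n = P_cr / P = 75.493 / 24.5 = 3.08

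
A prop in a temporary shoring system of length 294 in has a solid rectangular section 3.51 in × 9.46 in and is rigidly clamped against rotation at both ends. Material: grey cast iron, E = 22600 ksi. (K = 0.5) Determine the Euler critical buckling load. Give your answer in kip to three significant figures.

Buckling occurs about the weak axis: I_min = h·b³/12 with b = 3.51 in (the shorter side).
I_min = 9.46×3.51³/12 = 34.09 in⁴
Effective length L_e = K·L = 0.5 × 294 = 147.0 in
P_cr = π²EI / L_e² = π² × 22600×10³ × 34.09 / 147.0² = 3.519×10^5 lb

P_cr ≈ 352 kip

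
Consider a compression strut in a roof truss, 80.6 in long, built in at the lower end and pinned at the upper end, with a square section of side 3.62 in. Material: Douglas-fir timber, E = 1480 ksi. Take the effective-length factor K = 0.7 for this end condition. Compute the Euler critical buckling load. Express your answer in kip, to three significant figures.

P_cr ≈ 65.7 kip

I = a⁴/12 = 3.62⁴/12 = 14.31 in⁴
Effective length L_e = K·L = 0.7 × 80.6 = 56.42 in
P_cr = π²EI / L_e² = π² × 1480×10³ × 14.31 / 56.42² = 6.567×10^4 lb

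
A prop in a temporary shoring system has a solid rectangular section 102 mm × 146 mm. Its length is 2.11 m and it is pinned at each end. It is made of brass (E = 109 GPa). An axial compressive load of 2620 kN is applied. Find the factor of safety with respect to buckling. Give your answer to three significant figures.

n ≈ 1.19

Buckling occurs about the weak axis: I_min = h·b³/12 with b = 102 mm (the shorter side).
I_min = 146×102³/12 = 1.291×10^7 mm⁴
I = 1.291×10^7 mm⁴ = 1.291×10^-5 m⁴
Effective length L_e = K·L = 1 × 2.11 = 2.110 m
P_cr = π²EI / L_e² = π² × 109×10⁹ × 1.291×10^-5 / 2.110² = 3.120×10^6 N
Factor of safety n = P_cr / P = 3119.8 / 2620 = 1.19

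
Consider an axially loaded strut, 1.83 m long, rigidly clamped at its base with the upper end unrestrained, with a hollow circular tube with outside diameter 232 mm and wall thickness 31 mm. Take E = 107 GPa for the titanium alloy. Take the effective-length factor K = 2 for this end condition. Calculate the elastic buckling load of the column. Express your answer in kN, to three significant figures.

P_cr ≈ 7980 kN

Inner diameter d_i = 232 − 2×31 = 170.0 mm
I = π(d_o⁴ − d_i⁴)/64 = π(232⁴ − 170.0⁴)/64 = 1.012×10^8 mm⁴
I = 1.012×10^8 mm⁴ = 1.012×10^-4 m⁴
Effective length L_e = K·L = 2 × 1.83 = 3.660 m
P_cr = π²EI / L_e² = π² × 107×10⁹ × 1.012×10^-4 / 3.660² = 7.979×10^6 N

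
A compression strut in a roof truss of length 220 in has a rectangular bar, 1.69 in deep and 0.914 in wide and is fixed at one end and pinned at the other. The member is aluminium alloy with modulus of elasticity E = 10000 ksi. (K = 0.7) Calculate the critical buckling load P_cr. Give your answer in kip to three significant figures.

Buckling occurs about the weak axis: I_min = h·b³/12 with b = 0.914 in (the shorter side).
I_min = 1.69×0.914³/12 = 0.1075 in⁴
Effective length L_e = K·L = 0.7 × 220 = 154.0 in
P_cr = π²EI / L_e² = π² × 10000×10³ × 0.1075 / 154.0² = 447.5 lb

P_cr ≈ 0.448 kip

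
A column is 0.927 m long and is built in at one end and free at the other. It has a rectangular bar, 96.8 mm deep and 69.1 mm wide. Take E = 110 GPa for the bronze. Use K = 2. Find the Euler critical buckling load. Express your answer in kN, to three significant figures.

Buckling occurs about the weak axis: I_min = h·b³/12 with b = 69.1 mm (the shorter side).
I_min = 96.8×69.1³/12 = 2.662×10^6 mm⁴
I = 2.662×10^6 mm⁴ = 2.662×10^-6 m⁴
Effective length L_e = K·L = 2 × 0.927 = 1.854 m
P_cr = π²EI / L_e² = π² × 110×10⁹ × 2.662×10^-6 / 1.854² = 8.406×10^5 N

P_cr ≈ 841 kN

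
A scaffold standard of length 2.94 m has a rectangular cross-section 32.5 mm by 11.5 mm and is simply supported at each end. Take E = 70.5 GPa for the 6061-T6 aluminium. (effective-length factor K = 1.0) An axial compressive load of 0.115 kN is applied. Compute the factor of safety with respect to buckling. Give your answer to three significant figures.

Buckling occurs about the weak axis: I_min = h·b³/12 with b = 11.5 mm (the shorter side).
I_min = 32.5×11.5³/12 = 4.119×10^3 mm⁴
I = 4.119×10^3 mm⁴ = 4.119×10^-9 m⁴
Effective length L_e = K·L = 1 × 2.94 = 2.940 m
P_cr = π²EI / L_e² = π² × 70.5×10⁹ × 4.119×10^-9 / 2.940² = 331.6 N
Factor of safety n = P_cr / P = 0.33158 / 0.115 = 2.88

n ≈ 2.88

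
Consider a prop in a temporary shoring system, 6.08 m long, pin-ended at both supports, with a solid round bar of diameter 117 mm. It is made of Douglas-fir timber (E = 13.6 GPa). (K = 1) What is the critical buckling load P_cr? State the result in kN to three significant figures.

P_cr ≈ 33.4 kN

I = πd⁴/64 = π×117⁴/64 = 9.198×10^6 mm⁴
I = 9.198×10^6 mm⁴ = 9.198×10^-6 m⁴
Effective length L_e = K·L = 1 × 6.08 = 6.080 m
P_cr = π²EI / L_e² = π² × 13.6×10⁹ × 9.198×10^-6 / 6.080² = 3.340×10^4 N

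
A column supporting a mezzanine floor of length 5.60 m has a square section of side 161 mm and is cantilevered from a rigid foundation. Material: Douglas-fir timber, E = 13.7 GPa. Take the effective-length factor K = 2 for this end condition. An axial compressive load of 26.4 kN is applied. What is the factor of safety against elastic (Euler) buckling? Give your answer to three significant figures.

n ≈ 2.29

I = a⁴/12 = 161⁴/12 = 5.599×10^7 mm⁴
I = 5.599×10^7 mm⁴ = 5.599×10^-5 m⁴
Effective length L_e = K·L = 2 × 5.60 = 11.20 m
P_cr = π²EI / L_e² = π² × 13.7×10⁹ × 5.599×10^-5 / 11.20² = 6.035×10^4 N
Factor of safety n = P_cr / P = 60.354 / 26.4 = 2.29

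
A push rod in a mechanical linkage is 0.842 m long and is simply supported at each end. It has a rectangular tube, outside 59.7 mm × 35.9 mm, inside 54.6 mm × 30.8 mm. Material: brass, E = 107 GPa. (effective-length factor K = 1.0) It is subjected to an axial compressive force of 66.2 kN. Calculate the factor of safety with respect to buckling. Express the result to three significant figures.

Weak-axis I_min = (h_o·b_o³ − h_i·b_i³)/12 with b_o = 35.9, b_i = 30.80 mm (shorter outer/inner sides).
I_min = (59.7×35.9³ − 54.60×30.80³)/12 = 9.724×10^4 mm⁴
I = 9.724×10^4 mm⁴ = 9.724×10^-8 m⁴
Effective length L_e = K·L = 1 × 0.842 = 0.8420 m
P_cr = π²EI / L_e² = π² × 107×10⁹ × 9.724×10^-8 / 0.8420² = 1.448×10^5 N
Factor of safety n = P_cr / P = 144.85 / 66.2 = 2.19

n ≈ 2.19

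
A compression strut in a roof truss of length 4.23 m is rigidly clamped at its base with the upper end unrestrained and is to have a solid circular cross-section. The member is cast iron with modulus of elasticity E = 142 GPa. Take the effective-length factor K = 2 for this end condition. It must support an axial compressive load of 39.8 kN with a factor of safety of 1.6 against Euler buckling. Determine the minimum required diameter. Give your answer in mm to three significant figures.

Required P_cr = n·P = 1.6 × 39.8 = 63.68 kN
L_e = K·L = 2 × 4.23 = 8.460 m
Required I = P_cr·L_e²/(π²E) = 6.368×10^4 × 8.460² / (π² × 1.42×10^11) = 3.252×10^-6 m⁴
I_req = 3.252×10^6 mm⁴
Solid circle: I = πd⁴/64  ⇒  d = (64I/π)^(1/4) = (64×3.252×10^6/π)^(1/4) = 90.2 mm

d ≈ 90.2 mm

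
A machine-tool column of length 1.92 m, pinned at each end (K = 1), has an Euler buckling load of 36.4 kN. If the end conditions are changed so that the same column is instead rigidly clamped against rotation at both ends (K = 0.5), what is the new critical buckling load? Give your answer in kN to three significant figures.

P_cr ∝ 1/K², so P_cr,new = P_cr,old × (K_old/K_new)² = 36.4 × (1/0.5)²
= 36.4 × 4.000 = 146 kN

P_cr ≈ 146 kN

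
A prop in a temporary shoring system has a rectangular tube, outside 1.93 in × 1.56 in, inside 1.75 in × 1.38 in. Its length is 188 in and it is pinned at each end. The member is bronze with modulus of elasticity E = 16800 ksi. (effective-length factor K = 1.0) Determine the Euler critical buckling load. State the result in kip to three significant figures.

Weak-axis I_min = (h_o·b_o³ − h_i·b_i³)/12 with b_o = 1.56, b_i = 1.380 in (shorter outer/inner sides).
I_min = (1.93×1.56³ − 1.750×1.380³)/12 = 0.2273 in⁴
Effective length L_e = K·L = 1 × 188 = 188.0 in
P_cr = π²EI / L_e² = π² × 16800×10³ × 0.2273 / 188.0² = 1.066×10^3 lb

P_cr ≈ 1.07 kip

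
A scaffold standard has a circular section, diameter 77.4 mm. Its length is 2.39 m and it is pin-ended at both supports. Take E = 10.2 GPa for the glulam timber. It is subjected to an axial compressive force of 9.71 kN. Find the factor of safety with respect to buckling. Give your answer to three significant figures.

I = πd⁴/64 = π×77.4⁴/64 = 1.762×10^6 mm⁴
I = 1.762×10^6 mm⁴ = 1.762×10^-6 m⁴
Effective length L_e = K·L = 1 × 2.39 = 2.390 m
P_cr = π²EI / L_e² = π² × 10.2×10⁹ × 1.762×10^-6 / 2.390² = 3.105×10^4 N
Factor of safety n = P_cr / P = 31.048 / 9.71 = 3.20

n ≈ 3.20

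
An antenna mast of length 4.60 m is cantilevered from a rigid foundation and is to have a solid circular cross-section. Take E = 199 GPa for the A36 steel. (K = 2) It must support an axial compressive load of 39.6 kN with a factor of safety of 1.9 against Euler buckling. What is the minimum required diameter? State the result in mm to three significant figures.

Required P_cr = n·P = 1.9 × 39.6 = 75.24 kN
L_e = K·L = 2 × 4.60 = 9.200 m
Required I = P_cr·L_e²/(π²E) = 7.524×10^4 × 9.200² / (π² × 1.99×10^11) = 3.242×10^-6 m⁴
I_req = 3.242×10^6 mm⁴
Solid circle: I = πd⁴/64  ⇒  d = (64I/π)^(1/4) = (64×3.242×10^6/π)^(1/4) = 90.2 mm

d ≈ 90.2 mm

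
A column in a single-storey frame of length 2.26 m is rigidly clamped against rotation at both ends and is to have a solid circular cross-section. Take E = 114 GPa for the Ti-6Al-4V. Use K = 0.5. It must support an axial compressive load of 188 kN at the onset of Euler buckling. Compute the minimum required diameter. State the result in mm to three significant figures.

d ≈ 45.7 mm

L_e = K·L = 0.5 × 2.26 = 1.130 m
Required I = P_cr·L_e²/(π²E) = 1.880×10^5 × 1.130² / (π² × 1.14×10^11) = 2.134×10^-7 m⁴
I_req = 2.134×10^5 mm⁴
Solid circle: I = πd⁴/64  ⇒  d = (64I/π)^(1/4) = (64×2.134×10^5/π)^(1/4) = 45.7 mm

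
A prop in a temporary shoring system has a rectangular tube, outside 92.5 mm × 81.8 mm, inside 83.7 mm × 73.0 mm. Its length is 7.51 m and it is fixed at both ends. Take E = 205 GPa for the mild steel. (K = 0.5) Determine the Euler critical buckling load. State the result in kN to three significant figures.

P_cr ≈ 216 kN

Weak-axis I_min = (h_o·b_o³ − h_i·b_i³)/12 with b_o = 81.8, b_i = 73.00 mm (shorter outer/inner sides).
I_min = (92.5×81.8³ − 83.70×73.00³)/12 = 1.506×10^6 mm⁴
I = 1.506×10^6 mm⁴ = 1.506×10^-6 m⁴
Effective length L_e = K·L = 0.5 × 7.51 = 3.755 m
P_cr = π²EI / L_e² = π² × 205×10⁹ × 1.506×10^-6 / 3.755² = 2.161×10^5 N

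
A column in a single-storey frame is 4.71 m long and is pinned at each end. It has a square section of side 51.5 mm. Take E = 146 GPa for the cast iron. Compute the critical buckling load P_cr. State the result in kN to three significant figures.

I = a⁴/12 = 51.5⁴/12 = 5.862×10^5 mm⁴
I = 5.862×10^5 mm⁴ = 5.862×10^-7 m⁴
Effective length L_e = K·L = 1 × 4.71 = 4.710 m
P_cr = π²EI / L_e² = π² × 146×10⁹ × 5.862×10^-7 / 4.710² = 3.808×10^4 N

P_cr ≈ 38.1 kN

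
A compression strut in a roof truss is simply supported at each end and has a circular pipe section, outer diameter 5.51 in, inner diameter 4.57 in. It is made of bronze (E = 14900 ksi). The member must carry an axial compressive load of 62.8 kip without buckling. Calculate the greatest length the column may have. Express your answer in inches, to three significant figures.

d_o = 5.51 in, d_i = 4.57 in
I = π(d_o⁴ − d_i⁴)/64 = π(5.51⁴ − 4.570⁴)/64 = 23.83 in⁴
At the buckling limit P_cr = P = 6.280×10^4 lb
From P_cr = π²EI/(K·L)²:  L = (1/K)·√(π²EI/P_cr) = (1/1)·√(π²×1.49×10^7×23.83/6.280×10^4)
L = 236 in

L_max ≈ 236 in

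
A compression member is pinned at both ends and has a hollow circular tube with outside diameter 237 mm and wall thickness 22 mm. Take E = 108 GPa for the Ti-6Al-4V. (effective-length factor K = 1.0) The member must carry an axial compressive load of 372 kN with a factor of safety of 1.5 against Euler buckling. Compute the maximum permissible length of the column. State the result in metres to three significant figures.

Inner diameter d_i = 237 − 2×22 = 193.0 mm
I = π(d_o⁴ − d_i⁴)/64 = π(237⁴ − 193.0⁴)/64 = 8.676×10^7 mm⁴
I = 8.676×10^-5 m⁴
Required critical load P_cr = n·P = 1.5 × 372 = 558.0 kN = 5.580×10^5 N
From P_cr = π²EI/(K·L)²:  L = (1/K)·√(π²EI/P_cr) = (1/1)·√(π²×1.08×10^11×8.676×10^-5/5.580×10^5)
L = 12.9 m

L_max ≈ 12.9 m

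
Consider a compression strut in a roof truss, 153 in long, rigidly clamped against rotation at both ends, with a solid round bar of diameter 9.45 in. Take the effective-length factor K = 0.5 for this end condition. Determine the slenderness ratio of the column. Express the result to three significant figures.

λ ≈ 32.4

I = πd⁴/64 = π×9.45⁴/64 = 391.5 in⁴
A = 70.14 in²;  r_min = √(I/A) = √(391.5/70.14) = 2.362 in
L_e = K·L = 0.5 × 153 = 76.50 in
λ = L_e / r_min = 76.500 / 2.362 = 32.4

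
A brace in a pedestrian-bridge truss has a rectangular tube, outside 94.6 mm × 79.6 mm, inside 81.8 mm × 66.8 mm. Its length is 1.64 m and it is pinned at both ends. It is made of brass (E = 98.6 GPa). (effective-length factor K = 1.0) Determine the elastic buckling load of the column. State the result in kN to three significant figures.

P_cr ≈ 703 kN

Weak-axis I_min = (h_o·b_o³ − h_i·b_i³)/12 with b_o = 79.6, b_i = 66.80 mm (shorter outer/inner sides).
I_min = (94.6×79.6³ − 81.80×66.80³)/12 = 1.944×10^6 mm⁴
I = 1.944×10^6 mm⁴ = 1.944×10^-6 m⁴
Effective length L_e = K·L = 1 × 1.64 = 1.640 m
P_cr = π²EI / L_e² = π² × 98.6×10⁹ × 1.944×10^-6 / 1.640² = 7.034×10^5 N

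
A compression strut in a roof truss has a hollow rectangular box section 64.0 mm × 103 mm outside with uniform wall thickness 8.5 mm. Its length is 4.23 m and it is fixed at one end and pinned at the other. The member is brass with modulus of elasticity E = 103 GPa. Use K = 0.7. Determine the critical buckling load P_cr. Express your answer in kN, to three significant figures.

Inner dimensions: h_i = 103 − 2×8.5 = 86.00 mm, b_i = 64.0 − 2×8.5 = 47.00 mm
Weak-axis I_min = (h_o·b_o³ − h_i·b_i³)/12 with b_o = 64.0, b_i = 47.00 mm (shorter outer/inner sides).
I_min = (103×64.0³ − 86.00×47.00³)/12 = 1.506×10^6 mm⁴
I = 1.506×10^6 mm⁴ = 1.506×10^-6 m⁴
Effective length L_e = K·L = 0.7 × 4.23 = 2.961 m
P_cr = π²EI / L_e² = π² × 103×10⁹ × 1.506×10^-6 / 2.961² = 1.746×10^5 N

P_cr ≈ 175 kN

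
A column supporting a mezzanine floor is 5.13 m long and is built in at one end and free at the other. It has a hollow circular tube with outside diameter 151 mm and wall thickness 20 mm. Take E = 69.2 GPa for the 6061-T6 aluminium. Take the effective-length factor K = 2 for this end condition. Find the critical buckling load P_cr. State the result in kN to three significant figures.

P_cr ≈ 117 kN

Inner diameter d_i = 151 − 2×20 = 111.0 mm
I = π(d_o⁴ − d_i⁴)/64 = π(151⁴ − 111.0⁴)/64 = 1.807×10^7 mm⁴
I = 1.807×10^7 mm⁴ = 1.807×10^-5 m⁴
Effective length L_e = K·L = 2 × 5.13 = 10.26 m
P_cr = π²EI / L_e² = π² × 69.2×10⁹ × 1.807×10^-5 / 10.26² = 1.172×10^5 N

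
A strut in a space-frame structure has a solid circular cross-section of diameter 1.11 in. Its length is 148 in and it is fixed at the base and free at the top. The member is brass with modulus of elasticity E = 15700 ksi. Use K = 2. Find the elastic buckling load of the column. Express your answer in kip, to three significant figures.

I = πd⁴/64 = π×1.11⁴/64 = 7.452×10^-2 in⁴
Effective length L_e = K·L = 2 × 148 = 296.0 in
P_cr = π²EI / L_e² = π² × 15700×10³ × 7.452×10^-2 / 296.0² = 131.8 lb

P_cr ≈ 0.132 kip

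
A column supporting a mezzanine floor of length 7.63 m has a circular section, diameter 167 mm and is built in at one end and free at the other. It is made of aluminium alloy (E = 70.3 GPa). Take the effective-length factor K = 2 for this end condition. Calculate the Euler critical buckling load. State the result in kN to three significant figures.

P_cr ≈ 114 kN

I = πd⁴/64 = π×167⁴/64 = 3.818×10^7 mm⁴
I = 3.818×10^7 mm⁴ = 3.818×10^-5 m⁴
Effective length L_e = K·L = 2 × 7.63 = 15.26 m
P_cr = π²EI / L_e² = π² × 70.3×10⁹ × 3.818×10^-5 / 15.26² = 1.138×10^5 N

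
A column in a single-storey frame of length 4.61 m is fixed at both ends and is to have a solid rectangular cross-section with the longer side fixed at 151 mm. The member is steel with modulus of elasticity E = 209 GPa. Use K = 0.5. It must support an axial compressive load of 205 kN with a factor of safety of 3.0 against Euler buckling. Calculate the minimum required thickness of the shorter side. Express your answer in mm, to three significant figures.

b ≈ 50.1 mm

Required P_cr = n·P = 3.0 × 205 = 615.0 kN
L_e = K·L = 0.5 × 4.61 = 2.305 m
Required I = P_cr·L_e²/(π²E) = 6.150×10^5 × 2.305² / (π² × 2.09×10^11) = 1.584×10^-6 m⁴
I_req = 1.584×10^6 mm⁴
Rectangle, weak axis: I_min = h·b³/12 with h = 151 mm fixed  ⇒  b = (12I/h)^(1/3) = 50.1 mm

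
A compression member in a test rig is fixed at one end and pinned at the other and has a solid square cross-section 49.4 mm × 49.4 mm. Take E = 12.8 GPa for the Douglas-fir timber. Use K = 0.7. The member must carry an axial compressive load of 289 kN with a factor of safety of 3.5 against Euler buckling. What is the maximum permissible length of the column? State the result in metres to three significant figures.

I = a⁴/12 = 49.4⁴/12 = 4.963×10^5 mm⁴
I = 4.963×10^-7 m⁴
Required critical load P_cr = n·P = 3.5 × 289 = 1012 kN = 1.012×10^6 N
From P_cr = π²EI/(K·L)²:  L = (1/K)·√(π²EI/P_cr) = (1/0.7)·√(π²×1.28×10^10×4.963×10^-7/1.012×10^6)
L = 0.356 m

L_max ≈ 0.356 m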